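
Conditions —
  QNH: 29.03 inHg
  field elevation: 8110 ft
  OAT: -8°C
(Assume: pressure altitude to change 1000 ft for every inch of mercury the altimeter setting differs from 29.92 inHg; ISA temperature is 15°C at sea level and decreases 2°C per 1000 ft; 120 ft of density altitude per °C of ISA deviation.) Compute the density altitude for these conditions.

Pressure altitude = 8110 + (29.92 − 29.03) × 1000 = 8110 + (+890) = 9000 ft.
ISA temperature at 9000 ft = 15 − 2 × (9000/1000) = -3°C.
ISA deviation = -8 − (-3) = -5°C.
Density altitude = 9000 + 120 × (-5) = 8400 ft.

8400 ft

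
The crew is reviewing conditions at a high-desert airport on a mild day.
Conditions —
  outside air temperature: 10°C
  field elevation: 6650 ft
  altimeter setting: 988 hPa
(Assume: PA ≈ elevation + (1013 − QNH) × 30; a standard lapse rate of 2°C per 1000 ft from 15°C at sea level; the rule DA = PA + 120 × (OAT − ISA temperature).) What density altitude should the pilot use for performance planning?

8576 ft

Pressure altitude = 6650 + (1013 − 988) × 30 = 6650 + (+750) = 7400 ft.
ISA temperature at 7400 ft = 15 − 2 × (7400/1000) = 0.2°C.
ISA deviation = 10 − 0.2 = +9.8°C.
Density altitude = 7400 + 120 × (9.8) = 8576 ft.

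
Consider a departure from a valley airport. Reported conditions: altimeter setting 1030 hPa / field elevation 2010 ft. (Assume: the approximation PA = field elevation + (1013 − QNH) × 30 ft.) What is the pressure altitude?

1500 ft

Pressure correction = (1013 − 1030) × 30 = -510 ft.
Pressure altitude = 2010 + (-510) = 1500 ft.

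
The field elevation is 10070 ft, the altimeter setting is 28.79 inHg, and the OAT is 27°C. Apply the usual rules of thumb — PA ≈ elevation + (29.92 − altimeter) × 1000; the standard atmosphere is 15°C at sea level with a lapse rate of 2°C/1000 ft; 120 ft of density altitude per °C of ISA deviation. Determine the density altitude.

Pressure altitude = 10070 + (29.92 − 28.79) × 1000 = 10070 + (+1130) = 11200 ft.
ISA temperature at 11200 ft = 15 − 2 × (11200/1000) = -7.4°C.
ISA deviation = 27 − (-7.4) = +34.4°C.
Density altitude = 11200 + 120 × (34.4) = 15328 ft.

15328 ft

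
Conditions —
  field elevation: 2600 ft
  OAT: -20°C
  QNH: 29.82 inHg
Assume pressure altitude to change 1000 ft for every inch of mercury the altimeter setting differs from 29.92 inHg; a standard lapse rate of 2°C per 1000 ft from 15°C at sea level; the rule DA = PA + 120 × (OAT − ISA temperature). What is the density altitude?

-852 ft

Pressure altitude = 2600 + (29.92 − 29.82) × 1000 = 2600 + (+100) = 2700 ft.
ISA temperature at 2700 ft = 15 − 2 × (2700/1000) = 9.6°C.
ISA deviation = -20 − 9.6 = -29.6°C.
Density altitude = 2700 + 120 × (-29.6) = -852 ft.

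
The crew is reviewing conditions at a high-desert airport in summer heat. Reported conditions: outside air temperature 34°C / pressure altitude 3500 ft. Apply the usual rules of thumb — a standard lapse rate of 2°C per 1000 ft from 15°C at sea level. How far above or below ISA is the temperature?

ISA+26°C

ISA temperature at 3500 ft = 15 − 2 × (3500/1000) = 8°C.
Deviation = OAT − ISA = 34 − 8 = +26°C.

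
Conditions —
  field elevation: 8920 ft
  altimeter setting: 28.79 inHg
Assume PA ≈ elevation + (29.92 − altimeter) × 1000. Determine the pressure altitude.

Pressure correction = (29.92 − 28.79) × 1000 = +1130 ft.
Pressure altitude = 8920 + (+1130) = 10050 ft.

10050 ft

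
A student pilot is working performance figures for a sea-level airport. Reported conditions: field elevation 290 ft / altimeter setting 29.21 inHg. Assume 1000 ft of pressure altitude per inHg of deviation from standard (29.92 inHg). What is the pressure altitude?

1000 ft

Pressure correction = (29.92 − 29.21) × 1000 = +710 ft.
Pressure altitude = 290 + (+710) = 1000 ft.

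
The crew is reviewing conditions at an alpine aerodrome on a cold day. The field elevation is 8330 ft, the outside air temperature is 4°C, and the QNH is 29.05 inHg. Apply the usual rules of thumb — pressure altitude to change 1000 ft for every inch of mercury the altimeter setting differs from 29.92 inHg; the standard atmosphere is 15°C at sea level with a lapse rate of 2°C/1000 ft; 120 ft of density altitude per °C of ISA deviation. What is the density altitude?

Pressure altitude = 8330 + (29.92 − 29.05) × 1000 = 8330 + (+870) = 9200 ft.
ISA temperature at 9200 ft = 15 − 2 × (9200/1000) = -3.4°C.
ISA deviation = 4 − (-3.4) = +7.4°C.
Density altitude = 9200 + 120 × (7.4) = 10088 ft.

10088 ft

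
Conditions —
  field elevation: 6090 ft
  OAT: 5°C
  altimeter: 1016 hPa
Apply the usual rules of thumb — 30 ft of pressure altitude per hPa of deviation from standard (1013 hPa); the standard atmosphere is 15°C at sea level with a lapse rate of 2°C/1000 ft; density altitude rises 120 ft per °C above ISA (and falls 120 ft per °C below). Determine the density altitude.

Pressure altitude = 6090 + (1013 − 1016) × 30 = 6090 + (-90) = 6000 ft.
ISA temperature at 6000 ft = 15 − 2 × (6000/1000) = 3°C.
ISA deviation = 5 − 3 = +2°C.
Density altitude = 6000 + 120 × (2) = 6240 ft.

6240 ft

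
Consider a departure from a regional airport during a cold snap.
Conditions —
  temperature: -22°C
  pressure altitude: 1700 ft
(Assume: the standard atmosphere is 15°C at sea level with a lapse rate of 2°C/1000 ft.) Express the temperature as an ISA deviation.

ISA temperature at 1700 ft = 15 − 2 × (1700/1000) = 11.6°C.
Deviation = OAT − ISA = -22 − 11.6 = -33.6°C.

ISA-33.6°C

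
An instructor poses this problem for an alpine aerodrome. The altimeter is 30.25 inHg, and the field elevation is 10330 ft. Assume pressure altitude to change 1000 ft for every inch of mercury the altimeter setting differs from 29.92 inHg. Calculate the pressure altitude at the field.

Pressure correction = (29.92 − 30.25) × 1000 = -330 ft.
Pressure altitude = 10330 + (-330) = 10000 ft.

10000 ft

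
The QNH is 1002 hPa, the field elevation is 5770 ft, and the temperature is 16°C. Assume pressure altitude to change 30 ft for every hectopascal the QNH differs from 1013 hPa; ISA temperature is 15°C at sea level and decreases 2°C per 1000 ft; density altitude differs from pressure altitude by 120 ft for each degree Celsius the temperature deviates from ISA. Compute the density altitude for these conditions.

7684 ft

Pressure altitude = 5770 + (1013 − 1002) × 30 = 5770 + (+330) = 6100 ft.
ISA temperature at 6100 ft = 15 − 2 × (6100/1000) = 2.8°C.
ISA deviation = 16 − 2.8 = +13.2°C.
Density altitude = 6100 + 120 × (13.2) = 7684 ft.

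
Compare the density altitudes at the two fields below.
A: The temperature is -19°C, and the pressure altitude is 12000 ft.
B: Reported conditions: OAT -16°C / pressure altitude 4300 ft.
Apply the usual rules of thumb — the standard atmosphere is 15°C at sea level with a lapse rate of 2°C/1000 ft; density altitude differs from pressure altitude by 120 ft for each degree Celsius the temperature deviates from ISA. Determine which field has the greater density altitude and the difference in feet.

A by 9188 ft

A: ISA temp = -9°C, deviation -10°C, DA = 12000 + 120 × (-10) = 10800 ft.
B: ISA temp = 6.4°C, deviation -22.4°C, DA = 4300 + 120 × (-22.4) = 1612 ft.
A is higher by 10800 − 1612 = 9188 ft.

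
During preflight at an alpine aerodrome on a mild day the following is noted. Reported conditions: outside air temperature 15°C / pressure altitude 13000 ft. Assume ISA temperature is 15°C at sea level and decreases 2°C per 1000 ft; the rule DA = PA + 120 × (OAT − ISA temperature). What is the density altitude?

16120 ft

ISA temperature at 13000 ft = 15 − 2 × (13000/1000) = -11°C.
ISA deviation = 15 − (-11) = +26°C.
Density altitude = 13000 + 120 × (26) = 13000 + (+3120) = 16120 ft.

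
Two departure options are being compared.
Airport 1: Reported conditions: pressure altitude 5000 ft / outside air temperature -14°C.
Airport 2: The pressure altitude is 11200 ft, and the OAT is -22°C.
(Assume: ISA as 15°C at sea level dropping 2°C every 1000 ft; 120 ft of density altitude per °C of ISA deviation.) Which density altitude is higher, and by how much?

Airport 1: ISA temp = 5°C, deviation -19°C, DA = 5000 + 120 × (-19) = 2720 ft.
Airport 2: ISA temp = -7.4°C, deviation -14.6°C, DA = 11200 + 120 × (-14.6) = 9448 ft.
Airport 2 is higher by 9448 − 2720 = 6728 ft.

Airport 2 by 6728 ft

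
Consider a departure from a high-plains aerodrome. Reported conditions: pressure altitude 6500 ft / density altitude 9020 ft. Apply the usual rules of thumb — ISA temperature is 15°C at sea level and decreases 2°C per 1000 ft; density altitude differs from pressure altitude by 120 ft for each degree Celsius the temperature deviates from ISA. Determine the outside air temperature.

Density altitude − pressure altitude = 9020 − 6500 = +2520 ft.
At 120 ft/°C that is an ISA deviation of 2520/120 = +21°C.
ISA temperature at 6500 ft = 15 − 2 × (6500/1000) = 2°C.
OAT = ISA + deviation = 2 + (+21) = 23°C.

23°C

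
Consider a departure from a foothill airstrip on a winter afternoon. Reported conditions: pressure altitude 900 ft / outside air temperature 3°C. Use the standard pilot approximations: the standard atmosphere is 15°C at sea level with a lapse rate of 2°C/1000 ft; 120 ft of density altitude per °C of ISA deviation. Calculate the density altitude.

ISA temperature at 900 ft = 15 − 2 × (900/1000) = 13.2°C.
ISA deviation = 3 − 13.2 = -10.2°C.
Density altitude = 900 + 120 × (-10.2) = 900 + (-1224) = -324 ft.

-324 ft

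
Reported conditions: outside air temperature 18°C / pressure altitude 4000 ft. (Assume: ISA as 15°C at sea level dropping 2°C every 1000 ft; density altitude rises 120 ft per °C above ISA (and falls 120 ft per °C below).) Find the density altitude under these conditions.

ISA temperature at 4000 ft = 15 − 2 × (4000/1000) = 7°C.
ISA deviation = 18 − 7 = +11°C.
Density altitude = 4000 + 120 × (11) = 4000 + (+1320) = 5320 ft.

5320 ft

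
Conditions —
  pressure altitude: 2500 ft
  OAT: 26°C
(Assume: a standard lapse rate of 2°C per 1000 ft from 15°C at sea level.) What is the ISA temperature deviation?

ISA+16°C

ISA temperature at 2500 ft = 15 − 2 × (2500/1000) = 10°C.
Deviation = OAT − ISA = 26 − 10 = +16°C.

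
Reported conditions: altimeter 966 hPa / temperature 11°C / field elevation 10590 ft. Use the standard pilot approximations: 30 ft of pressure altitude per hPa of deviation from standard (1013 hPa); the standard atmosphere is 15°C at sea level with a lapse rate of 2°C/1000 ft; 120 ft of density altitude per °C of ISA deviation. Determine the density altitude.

Pressure altitude = 10590 + (1013 − 966) × 30 = 10590 + (+1410) = 12000 ft.
ISA temperature at 12000 ft = 15 − 2 × (12000/1000) = -9°C.
ISA deviation = 11 − (-9) = +20°C.
Density altitude = 12000 + 120 × (20) = 14400 ft.

14400 ft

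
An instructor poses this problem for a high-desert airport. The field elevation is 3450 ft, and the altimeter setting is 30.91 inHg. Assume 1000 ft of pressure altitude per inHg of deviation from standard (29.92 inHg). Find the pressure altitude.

2460 ft

Pressure correction = (29.92 − 30.91) × 1000 = -990 ft.
Pressure altitude = 3450 + (-990) = 2460 ft.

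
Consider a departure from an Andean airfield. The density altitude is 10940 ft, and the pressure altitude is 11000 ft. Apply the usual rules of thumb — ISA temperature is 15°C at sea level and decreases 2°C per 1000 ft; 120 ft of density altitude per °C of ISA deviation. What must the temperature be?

Density altitude − pressure altitude = 10940 − 11000 = -60 ft.
At 120 ft/°C that is an ISA deviation of -60/120 = -0.5°C.
ISA temperature at 11000 ft = 15 − 2 × (11000/1000) = -7°C.
OAT = ISA + deviation = -7 + (-0.5) = -7.5°C.

-7.5°C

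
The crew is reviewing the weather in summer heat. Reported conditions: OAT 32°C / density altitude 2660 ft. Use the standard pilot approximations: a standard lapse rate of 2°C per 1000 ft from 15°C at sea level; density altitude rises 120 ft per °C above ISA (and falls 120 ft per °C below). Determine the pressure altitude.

DA = PA + 120 × (OAT − (15 − 2·PA/1000)) = PA + 120·OAT − 1800 + 0.24·PA = 1.24·PA + 120·OAT − 1800.
So 1.24·PA = 2660 − 120 × 32 + 1800 = 620.
PA = 620 / 1.24 = 500 ft.

500 ft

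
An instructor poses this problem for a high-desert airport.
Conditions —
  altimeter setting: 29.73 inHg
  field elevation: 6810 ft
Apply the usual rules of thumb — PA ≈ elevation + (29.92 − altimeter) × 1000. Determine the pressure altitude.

7000 ft

Pressure correction = (29.92 − 29.73) × 1000 = +190 ft.
Pressure altitude = 6810 + (+190) = 7000 ft.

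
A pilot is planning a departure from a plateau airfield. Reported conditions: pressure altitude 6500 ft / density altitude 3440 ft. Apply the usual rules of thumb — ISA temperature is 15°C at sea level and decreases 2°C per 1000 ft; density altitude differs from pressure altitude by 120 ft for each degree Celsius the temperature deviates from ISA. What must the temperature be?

-23.5°C

Density altitude − pressure altitude = 3440 − 6500 = -3060 ft.
At 120 ft/°C that is an ISA deviation of -3060/120 = -25.5°C.
ISA temperature at 6500 ft = 15 − 2 × (6500/1000) = 2°C.
OAT = ISA + deviation = 2 + (-25.5) = -23.5°C.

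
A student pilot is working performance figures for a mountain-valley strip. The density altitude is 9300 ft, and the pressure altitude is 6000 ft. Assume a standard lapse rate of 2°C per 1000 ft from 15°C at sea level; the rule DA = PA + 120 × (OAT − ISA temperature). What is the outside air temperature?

30.5°C

Density altitude − pressure altitude = 9300 − 6000 = +3300 ft.
At 120 ft/°C that is an ISA deviation of 3300/120 = +27.5°C.
ISA temperature at 6000 ft = 15 − 2 × (6000/1000) = 3°C.
OAT = ISA + deviation = 3 + (+27.5) = 30.5°C.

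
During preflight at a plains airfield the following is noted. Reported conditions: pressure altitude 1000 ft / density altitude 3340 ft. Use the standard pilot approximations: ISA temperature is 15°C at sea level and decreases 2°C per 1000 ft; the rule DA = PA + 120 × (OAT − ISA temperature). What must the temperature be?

Density altitude − pressure altitude = 3340 − 1000 = +2340 ft.
At 120 ft/°C that is an ISA deviation of 2340/120 = +19.5°C.
ISA temperature at 1000 ft = 15 − 2 × (1000/1000) = 13°C.
OAT = ISA + deviation = 13 + (+19.5) = 32.5°C.

32.5°C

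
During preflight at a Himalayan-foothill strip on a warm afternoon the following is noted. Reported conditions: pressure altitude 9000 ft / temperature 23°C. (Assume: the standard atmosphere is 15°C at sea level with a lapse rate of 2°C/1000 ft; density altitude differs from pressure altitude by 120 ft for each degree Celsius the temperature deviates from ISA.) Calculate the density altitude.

12120 ft

ISA temperature at 9000 ft = 15 − 2 × (9000/1000) = -3°C.
ISA deviation = 23 − (-3) = +26°C.
Density altitude = 9000 + 120 × (26) = 9000 + (+3120) = 12120 ft.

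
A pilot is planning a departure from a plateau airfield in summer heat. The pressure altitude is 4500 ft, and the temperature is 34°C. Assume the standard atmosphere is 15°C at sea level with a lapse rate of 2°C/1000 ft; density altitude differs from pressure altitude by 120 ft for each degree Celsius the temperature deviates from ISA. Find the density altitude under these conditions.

ISA temperature at 4500 ft = 15 − 2 × (4500/1000) = 6°C.
ISA deviation = 34 − 6 = +28°C.
Density altitude = 4500 + 120 × (28) = 4500 + (+3360) = 7860 ft.

7860 ft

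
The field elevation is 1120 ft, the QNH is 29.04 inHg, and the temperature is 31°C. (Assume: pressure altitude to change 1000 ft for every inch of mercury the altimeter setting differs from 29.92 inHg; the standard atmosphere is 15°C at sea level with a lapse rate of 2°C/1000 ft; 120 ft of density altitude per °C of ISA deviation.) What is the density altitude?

4400 ft

Pressure altitude = 1120 + (29.92 − 29.04) × 1000 = 1120 + (+880) = 2000 ft.
ISA temperature at 2000 ft = 15 − 2 × (2000/1000) = 11°C.
ISA deviation = 31 − 11 = +20°C.
Density altitude = 2000 + 120 × (20) = 4400 ft.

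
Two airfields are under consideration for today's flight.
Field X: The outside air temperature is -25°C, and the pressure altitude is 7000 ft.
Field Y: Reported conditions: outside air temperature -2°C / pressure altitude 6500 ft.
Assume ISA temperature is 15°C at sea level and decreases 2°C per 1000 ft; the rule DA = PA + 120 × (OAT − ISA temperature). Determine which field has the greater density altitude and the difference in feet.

Field Y by 2140 ft

Field X: ISA temp = 1°C, deviation -26°C, DA = 7000 + 120 × (-26) = 3880 ft.
Field Y: ISA temp = 2°C, deviation -4°C, DA = 6500 + 120 × (-4) = 6020 ft.
Field Y is higher by 6020 − 3880 = 2140 ft.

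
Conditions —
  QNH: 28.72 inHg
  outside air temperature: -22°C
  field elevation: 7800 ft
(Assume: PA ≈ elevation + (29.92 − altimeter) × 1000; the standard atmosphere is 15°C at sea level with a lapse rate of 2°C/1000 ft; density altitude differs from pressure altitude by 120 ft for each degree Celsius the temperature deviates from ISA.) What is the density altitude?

6720 ft

Pressure altitude = 7800 + (29.92 − 28.72) × 1000 = 7800 + (+1200) = 9000 ft.
ISA temperature at 9000 ft = 15 − 2 × (9000/1000) = -3°C.
ISA deviation = -22 − (-3) = -19°C.
Density altitude = 9000 + 120 × (-19) = 6720 ft.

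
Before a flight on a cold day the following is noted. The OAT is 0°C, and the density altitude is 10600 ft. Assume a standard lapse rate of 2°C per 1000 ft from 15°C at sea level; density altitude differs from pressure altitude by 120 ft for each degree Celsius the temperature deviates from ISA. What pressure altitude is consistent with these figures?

10000 ft

DA = PA + 120 × (OAT − (15 − 2·PA/1000)) = PA + 120·OAT − 1800 + 0.24·PA = 1.24·PA + 120·OAT − 1800.
So 1.24·PA = 10600 − 120 × 0 + 1800 = 12400.
PA = 12400 / 1.24 = 10000 ft.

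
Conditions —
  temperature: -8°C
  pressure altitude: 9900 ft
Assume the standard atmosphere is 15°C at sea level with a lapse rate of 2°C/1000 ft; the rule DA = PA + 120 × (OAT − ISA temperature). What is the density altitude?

9516 ft

ISA temperature at 9900 ft = 15 − 2 × (9900/1000) = -4.8°C.
ISA deviation = -8 − (-4.8) = -3.2°C.
Density altitude = 9900 + 120 × (-3.2) = 9900 + (-384) = 9516 ft.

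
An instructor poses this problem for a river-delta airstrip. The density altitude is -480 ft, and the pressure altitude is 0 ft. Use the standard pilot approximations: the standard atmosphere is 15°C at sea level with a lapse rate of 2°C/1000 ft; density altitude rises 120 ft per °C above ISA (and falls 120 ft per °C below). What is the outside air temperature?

11°C

Density altitude − pressure altitude = -480 − 0 = -480 ft.
At 120 ft/°C that is an ISA deviation of -480/120 = -4°C.
ISA temperature at 0 ft = 15 − 2 × (0/1000) = 15°C.
OAT = ISA + deviation = 15 + (-4) = 11°C.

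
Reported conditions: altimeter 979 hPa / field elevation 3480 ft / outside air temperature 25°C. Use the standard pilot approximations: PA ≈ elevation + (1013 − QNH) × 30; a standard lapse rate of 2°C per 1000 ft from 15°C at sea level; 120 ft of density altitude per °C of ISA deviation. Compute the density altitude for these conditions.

6780 ft

Pressure altitude = 3480 + (1013 − 979) × 30 = 3480 + (+1020) = 4500 ft.
ISA temperature at 4500 ft = 15 − 2 × (4500/1000) = 6°C.
ISA deviation = 25 − 6 = +19°C.
Density altitude = 4500 + 120 × (19) = 6780 ft.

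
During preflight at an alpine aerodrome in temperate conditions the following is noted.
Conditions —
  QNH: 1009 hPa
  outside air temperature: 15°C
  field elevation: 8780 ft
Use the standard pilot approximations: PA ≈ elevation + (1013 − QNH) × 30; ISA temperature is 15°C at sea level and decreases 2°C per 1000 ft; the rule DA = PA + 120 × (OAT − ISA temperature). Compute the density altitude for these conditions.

Pressure altitude = 8780 + (1013 − 1009) × 30 = 8780 + (+120) = 8900 ft.
ISA temperature at 8900 ft = 15 − 2 × (8900/1000) = -2.8°C.
ISA deviation = 15 − (-2.8) = +17.8°C.
Density altitude = 8900 + 120 × (17.8) = 11036 ft.

11036 ft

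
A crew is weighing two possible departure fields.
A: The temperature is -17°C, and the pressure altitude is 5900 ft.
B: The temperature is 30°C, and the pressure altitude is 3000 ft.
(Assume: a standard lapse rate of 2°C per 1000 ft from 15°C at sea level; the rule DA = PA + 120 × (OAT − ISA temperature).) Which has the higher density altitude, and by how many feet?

A: ISA temp = 3.2°C, deviation -20.2°C, DA = 5900 + 120 × (-20.2) = 3476 ft.
B: ISA temp = 9°C, deviation +21°C, DA = 3000 + 120 × 21 = 5520 ft.
B is higher by 5520 − 3476 = 2044 ft.

B by 2044 ft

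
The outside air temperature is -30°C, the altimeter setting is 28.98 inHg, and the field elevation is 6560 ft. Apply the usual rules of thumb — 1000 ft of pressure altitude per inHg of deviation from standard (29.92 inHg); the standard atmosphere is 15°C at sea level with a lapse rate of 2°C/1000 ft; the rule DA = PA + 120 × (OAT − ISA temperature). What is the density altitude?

3900 ft

Pressure altitude = 6560 + (29.92 − 28.98) × 1000 = 6560 + (+940) = 7500 ft.
ISA temperature at 7500 ft = 15 − 2 × (7500/1000) = 0°C.
ISA deviation = -30 − 0 = -30°C.
Density altitude = 7500 + 120 × (-30) = 3900 ft.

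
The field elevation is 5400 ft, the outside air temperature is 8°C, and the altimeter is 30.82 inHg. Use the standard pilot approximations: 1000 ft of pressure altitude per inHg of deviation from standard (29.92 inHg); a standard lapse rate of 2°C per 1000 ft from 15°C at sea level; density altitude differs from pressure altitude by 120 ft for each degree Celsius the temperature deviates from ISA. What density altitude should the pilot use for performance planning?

4740 ft

Pressure altitude = 5400 + (29.92 − 30.82) × 1000 = 5400 + (-900) = 4500 ft.
ISA temperature at 4500 ft = 15 − 2 × (4500/1000) = 6°C.
ISA deviation = 8 − 6 = +2°C.
Density altitude = 4500 + 120 × (2) = 4740 ft.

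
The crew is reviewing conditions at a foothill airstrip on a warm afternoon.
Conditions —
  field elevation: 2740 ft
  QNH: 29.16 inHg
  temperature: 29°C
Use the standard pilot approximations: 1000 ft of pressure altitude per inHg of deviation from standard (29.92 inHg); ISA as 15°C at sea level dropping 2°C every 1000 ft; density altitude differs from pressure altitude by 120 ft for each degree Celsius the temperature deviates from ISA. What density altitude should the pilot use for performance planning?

6020 ft

Pressure altitude = 2740 + (29.92 − 29.16) × 1000 = 2740 + (+760) = 3500 ft.
ISA temperature at 3500 ft = 15 − 2 × (3500/1000) = 8°C.
ISA deviation = 29 − 8 = +21°C.
Density altitude = 3500 + 120 × (21) = 6020 ft.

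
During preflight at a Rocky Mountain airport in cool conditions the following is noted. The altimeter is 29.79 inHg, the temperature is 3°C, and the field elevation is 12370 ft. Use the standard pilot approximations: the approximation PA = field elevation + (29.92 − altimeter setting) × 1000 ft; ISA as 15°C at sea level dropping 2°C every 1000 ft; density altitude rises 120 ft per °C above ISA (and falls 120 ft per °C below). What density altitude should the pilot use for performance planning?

14060 ft

Pressure altitude = 12370 + (29.92 − 29.79) × 1000 = 12370 + (+130) = 12500 ft.
ISA temperature at 12500 ft = 15 − 2 × (12500/1000) = -10°C.
ISA deviation = 3 − (-10) = +13°C.
Density altitude = 12500 + 120 × (13) = 14060 ft.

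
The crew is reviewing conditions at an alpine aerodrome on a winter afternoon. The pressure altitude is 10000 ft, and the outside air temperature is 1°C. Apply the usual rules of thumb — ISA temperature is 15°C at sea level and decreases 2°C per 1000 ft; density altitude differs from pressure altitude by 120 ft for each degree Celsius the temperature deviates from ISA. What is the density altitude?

ISA temperature at 10000 ft = 15 − 2 × (10000/1000) = -5°C.
ISA deviation = 1 − (-5) = +6°C.
Density altitude = 10000 + 120 × (6) = 10000 + (+720) = 10720 ft.

10720 ft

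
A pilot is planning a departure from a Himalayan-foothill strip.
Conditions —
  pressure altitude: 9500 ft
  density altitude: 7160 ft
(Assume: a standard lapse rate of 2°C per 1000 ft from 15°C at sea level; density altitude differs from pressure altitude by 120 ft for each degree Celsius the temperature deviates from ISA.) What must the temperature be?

Density altitude − pressure altitude = 7160 − 9500 = -2340 ft.
At 120 ft/°C that is an ISA deviation of -2340/120 = -19.5°C.
ISA temperature at 9500 ft = 15 − 2 × (9500/1000) = -4°C.
OAT = ISA + deviation = -4 + (-19.5) = -23.5°C.

-23.5°C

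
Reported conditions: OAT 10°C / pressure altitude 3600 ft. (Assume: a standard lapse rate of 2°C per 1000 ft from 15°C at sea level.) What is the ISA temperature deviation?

ISA+2.2°C

ISA temperature at 3600 ft = 15 − 2 × (3600/1000) = 7.8°C.
Deviation = OAT − ISA = 10 − 7.8 = +2.2°C.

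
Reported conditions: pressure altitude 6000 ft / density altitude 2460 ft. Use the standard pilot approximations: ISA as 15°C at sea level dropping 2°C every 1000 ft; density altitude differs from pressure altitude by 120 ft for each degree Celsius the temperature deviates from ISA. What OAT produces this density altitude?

-26.5°C

Density altitude − pressure altitude = 2460 − 6000 = -3540 ft.
At 120 ft/°C that is an ISA deviation of -3540/120 = -29.5°C.
ISA temperature at 6000 ft = 15 − 2 × (6000/1000) = 3°C.
OAT = ISA + deviation = 3 + (-29.5) = -26.5°C.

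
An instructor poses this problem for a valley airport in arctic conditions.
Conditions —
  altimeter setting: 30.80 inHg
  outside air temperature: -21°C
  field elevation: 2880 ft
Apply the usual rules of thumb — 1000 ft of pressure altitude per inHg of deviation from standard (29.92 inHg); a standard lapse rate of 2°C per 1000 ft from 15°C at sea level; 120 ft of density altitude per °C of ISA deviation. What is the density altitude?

Pressure altitude = 2880 + (29.92 − 30.80) × 1000 = 2880 + (-880) = 2000 ft.
ISA temperature at 2000 ft = 15 − 2 × (2000/1000) = 11°C.
ISA deviation = -21 − 11 = -32°C.
Density altitude = 2000 + 120 × (-32) = -1840 ft.

-1840 ft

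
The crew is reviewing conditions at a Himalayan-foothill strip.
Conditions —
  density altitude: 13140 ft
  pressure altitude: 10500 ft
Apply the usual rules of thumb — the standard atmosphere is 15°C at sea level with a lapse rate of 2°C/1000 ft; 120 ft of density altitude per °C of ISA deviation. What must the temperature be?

Density altitude − pressure altitude = 13140 − 10500 = +2640 ft.
At 120 ft/°C that is an ISA deviation of 2640/120 = +22°C.
ISA temperature at 10500 ft = 15 − 2 × (10500/1000) = -6°C.
OAT = ISA + deviation = -6 + (+22) = 16°C.

16°C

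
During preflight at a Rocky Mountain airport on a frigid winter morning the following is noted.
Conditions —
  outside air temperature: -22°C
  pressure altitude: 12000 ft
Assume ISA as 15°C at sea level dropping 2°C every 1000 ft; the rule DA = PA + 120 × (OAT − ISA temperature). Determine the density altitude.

10440 ft

ISA temperature at 12000 ft = 15 − 2 × (12000/1000) = -9°C.
ISA deviation = -22 − (-9) = -13°C.
Density altitude = 12000 + 120 × (-13) = 12000 + (-1560) = 10440 ft.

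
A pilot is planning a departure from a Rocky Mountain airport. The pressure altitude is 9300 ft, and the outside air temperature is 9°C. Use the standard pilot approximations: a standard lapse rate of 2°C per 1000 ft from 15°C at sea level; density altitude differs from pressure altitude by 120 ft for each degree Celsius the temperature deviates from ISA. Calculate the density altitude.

10812 ft

ISA temperature at 9300 ft = 15 − 2 × (9300/1000) = -3.6°C.
ISA deviation = 9 − (-3.6) = +12.6°C.
Density altitude = 9300 + 120 × (12.6) = 9300 + (+1512) = 10812 ft.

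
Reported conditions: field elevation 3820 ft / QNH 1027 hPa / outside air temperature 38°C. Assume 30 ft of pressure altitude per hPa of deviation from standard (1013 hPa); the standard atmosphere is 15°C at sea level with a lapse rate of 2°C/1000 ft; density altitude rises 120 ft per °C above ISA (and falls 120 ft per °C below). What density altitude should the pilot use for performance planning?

Pressure altitude = 3820 + (1013 − 1027) × 30 = 3820 + (-420) = 3400 ft.
ISA temperature at 3400 ft = 15 − 2 × (3400/1000) = 8.2°C.
ISA deviation = 38 − 8.2 = +29.8°C.
Density altitude = 3400 + 120 × (29.8) = 6976 ft.

6976 ft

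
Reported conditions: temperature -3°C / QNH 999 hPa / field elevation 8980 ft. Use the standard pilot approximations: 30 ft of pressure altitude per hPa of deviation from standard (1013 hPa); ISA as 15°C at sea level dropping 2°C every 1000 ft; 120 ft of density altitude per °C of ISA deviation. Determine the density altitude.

9496 ft

Pressure altitude = 8980 + (1013 − 999) × 30 = 8980 + (+420) = 9400 ft.
ISA temperature at 9400 ft = 15 − 2 × (9400/1000) = -3.8°C.
ISA deviation = -3 − (-3.8) = +0.8°C.
Density altitude = 9400 + 120 × (0.8) = 9496 ft.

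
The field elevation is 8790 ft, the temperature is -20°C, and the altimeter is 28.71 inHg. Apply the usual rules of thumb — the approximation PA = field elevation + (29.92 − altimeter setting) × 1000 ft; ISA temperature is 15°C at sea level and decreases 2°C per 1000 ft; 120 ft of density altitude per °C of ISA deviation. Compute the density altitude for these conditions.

Pressure altitude = 8790 + (29.92 − 28.71) × 1000 = 8790 + (+1210) = 10000 ft.
ISA temperature at 10000 ft = 15 − 2 × (10000/1000) = -5°C.
ISA deviation = -20 − (-5) = -15°C.
Density altitude = 10000 + 120 × (-15) = 8200 ft.

8200 ft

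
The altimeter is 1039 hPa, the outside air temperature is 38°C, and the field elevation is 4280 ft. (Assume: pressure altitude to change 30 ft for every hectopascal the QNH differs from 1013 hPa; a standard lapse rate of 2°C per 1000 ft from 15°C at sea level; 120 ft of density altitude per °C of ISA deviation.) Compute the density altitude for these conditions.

7100 ft

Pressure altitude = 4280 + (1013 − 1039) × 30 = 4280 + (-780) = 3500 ft.
ISA temperature at 3500 ft = 15 − 2 × (3500/1000) = 8°C.
ISA deviation = 38 − 8 = +30°C.
Density altitude = 3500 + 120 × (30) = 7100 ft.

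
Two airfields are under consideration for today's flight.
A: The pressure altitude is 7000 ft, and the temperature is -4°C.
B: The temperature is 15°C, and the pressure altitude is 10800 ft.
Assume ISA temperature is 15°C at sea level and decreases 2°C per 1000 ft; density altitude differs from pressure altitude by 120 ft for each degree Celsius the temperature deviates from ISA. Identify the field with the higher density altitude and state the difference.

A: ISA temp = 1°C, deviation -5°C, DA = 7000 + 120 × (-5) = 6400 ft.
B: ISA temp = -6.6°C, deviation +21.6°C, DA = 10800 + 120 × 21.6 = 13392 ft.
B is higher by 13392 − 6400 = 6992 ft.

B by 6992 ft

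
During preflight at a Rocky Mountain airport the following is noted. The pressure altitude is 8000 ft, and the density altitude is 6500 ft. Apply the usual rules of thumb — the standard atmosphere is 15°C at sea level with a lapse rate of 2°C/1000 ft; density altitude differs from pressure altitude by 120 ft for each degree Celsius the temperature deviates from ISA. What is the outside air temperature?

-13.5°C

Density altitude − pressure altitude = 6500 − 8000 = -1500 ft.
At 120 ft/°C that is an ISA deviation of -1500/120 = -12.5°C.
ISA temperature at 8000 ft = 15 − 2 × (8000/1000) = -1°C.
OAT = ISA + deviation = -1 + (-12.5) = -13.5°C.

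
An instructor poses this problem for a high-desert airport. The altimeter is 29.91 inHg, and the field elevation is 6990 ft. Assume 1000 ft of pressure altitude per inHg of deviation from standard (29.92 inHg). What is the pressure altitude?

7000 ft

Pressure correction = (29.92 − 29.91) × 1000 = +10 ft.
Pressure altitude = 6990 + (+10) = 7000 ft.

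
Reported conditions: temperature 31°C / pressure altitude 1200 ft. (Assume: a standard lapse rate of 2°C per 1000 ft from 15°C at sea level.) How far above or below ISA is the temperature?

ISA+18.4°C

ISA temperature at 1200 ft = 15 − 2 × (1200/1000) = 12.6°C.
Deviation = OAT − ISA = 31 − 12.6 = +18.4°C.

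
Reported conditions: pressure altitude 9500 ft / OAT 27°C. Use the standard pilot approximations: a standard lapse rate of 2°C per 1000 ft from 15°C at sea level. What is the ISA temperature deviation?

ISA temperature at 9500 ft = 15 − 2 × (9500/1000) = -4°C.
Deviation = OAT − ISA = 27 − (-4) = +31°C.

ISA+31°C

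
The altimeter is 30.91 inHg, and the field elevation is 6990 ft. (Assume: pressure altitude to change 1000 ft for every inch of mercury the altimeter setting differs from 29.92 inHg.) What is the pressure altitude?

6000 ft

Pressure correction = (29.92 − 30.91) × 1000 = -990 ft.
Pressure altitude = 6990 + (-990) = 6000 ft.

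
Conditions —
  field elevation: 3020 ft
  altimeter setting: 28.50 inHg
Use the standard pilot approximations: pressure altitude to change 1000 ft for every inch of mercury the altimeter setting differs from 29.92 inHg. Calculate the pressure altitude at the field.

4440 ft

Pressure correction = (29.92 − 28.50) × 1000 = +1420 ft.
Pressure altitude = 3020 + (+1420) = 4440 ft.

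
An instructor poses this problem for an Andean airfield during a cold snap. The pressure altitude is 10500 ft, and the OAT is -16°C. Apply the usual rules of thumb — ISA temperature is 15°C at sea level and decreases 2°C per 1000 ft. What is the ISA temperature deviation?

ISA temperature at 10500 ft = 15 − 2 × (10500/1000) = -6°C.
Deviation = OAT − ISA = -16 − (-6) = -10°C.

ISA-10°C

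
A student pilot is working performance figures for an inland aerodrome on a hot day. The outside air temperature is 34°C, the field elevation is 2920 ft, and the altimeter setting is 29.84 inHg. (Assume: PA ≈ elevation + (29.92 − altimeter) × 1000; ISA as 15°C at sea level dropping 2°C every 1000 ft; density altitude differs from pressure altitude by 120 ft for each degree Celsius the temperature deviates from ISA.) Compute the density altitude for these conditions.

6000 ft

Pressure altitude = 2920 + (29.92 − 29.84) × 1000 = 2920 + (+80) = 3000 ft.
ISA temperature at 3000 ft = 15 − 2 × (3000/1000) = 9°C.
ISA deviation = 34 − 9 = +25°C.
Density altitude = 3000 + 120 × (25) = 6000 ft.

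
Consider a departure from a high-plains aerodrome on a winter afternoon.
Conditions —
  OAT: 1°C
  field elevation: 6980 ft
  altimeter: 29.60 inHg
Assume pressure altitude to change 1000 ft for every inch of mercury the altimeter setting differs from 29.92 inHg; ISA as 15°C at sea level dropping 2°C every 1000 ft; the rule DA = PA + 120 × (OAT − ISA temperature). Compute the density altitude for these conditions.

7372 ft

Pressure altitude = 6980 + (29.92 − 29.60) × 1000 = 6980 + (+320) = 7300 ft.
ISA temperature at 7300 ft = 15 − 2 × (7300/1000) = 0.4°C.
ISA deviation = 1 − 0.4 = +0.6°C.
Density altitude = 7300 + 120 × (0.6) = 7372 ft.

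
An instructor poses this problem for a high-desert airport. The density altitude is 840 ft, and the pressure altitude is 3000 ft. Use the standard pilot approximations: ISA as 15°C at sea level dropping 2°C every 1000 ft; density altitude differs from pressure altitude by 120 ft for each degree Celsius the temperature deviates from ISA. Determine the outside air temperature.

Density altitude − pressure altitude = 840 − 3000 = -2160 ft.
At 120 ft/°C that is an ISA deviation of -2160/120 = -18°C.
ISA temperature at 3000 ft = 15 − 2 × (3000/1000) = 9°C.
OAT = ISA + deviation = 9 + (-18) = -9°C.

-9°C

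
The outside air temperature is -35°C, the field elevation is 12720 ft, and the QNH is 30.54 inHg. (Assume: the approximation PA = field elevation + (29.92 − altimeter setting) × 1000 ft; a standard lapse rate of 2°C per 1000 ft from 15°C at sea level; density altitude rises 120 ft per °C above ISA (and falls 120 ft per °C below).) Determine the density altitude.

Pressure altitude = 12720 + (29.92 − 30.54) × 1000 = 12720 + (-620) = 12100 ft.
ISA temperature at 12100 ft = 15 − 2 × (12100/1000) = -9.2°C.
ISA deviation = -35 − (-9.2) = -25.8°C.
Density altitude = 12100 + 120 × (-25.8) = 9004 ft.

9004 ft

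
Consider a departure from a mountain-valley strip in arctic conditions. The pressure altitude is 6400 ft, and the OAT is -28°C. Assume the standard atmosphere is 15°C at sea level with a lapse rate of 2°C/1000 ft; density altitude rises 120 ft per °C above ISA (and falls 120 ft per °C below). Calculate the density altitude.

ISA temperature at 6400 ft = 15 − 2 × (6400/1000) = 2.2°C.
ISA deviation = -28 − 2.2 = -30.2°C.
Density altitude = 6400 + 120 × (-30.2) = 6400 + (-3624) = 2776 ft.

2776 ft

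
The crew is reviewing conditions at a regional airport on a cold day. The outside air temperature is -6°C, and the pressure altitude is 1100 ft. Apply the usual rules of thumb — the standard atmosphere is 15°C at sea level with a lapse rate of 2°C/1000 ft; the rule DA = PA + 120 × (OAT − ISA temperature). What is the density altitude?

ISA temperature at 1100 ft = 15 − 2 × (1100/1000) = 12.8°C.
ISA deviation = -6 − 12.8 = -18.8°C.
Density altitude = 1100 + 120 × (-18.8) = 1100 + (-2256) = -1156 ft.

-1156 ft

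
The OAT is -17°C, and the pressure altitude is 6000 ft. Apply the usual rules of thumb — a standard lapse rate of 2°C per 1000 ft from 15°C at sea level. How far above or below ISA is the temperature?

ISA temperature at 6000 ft = 15 − 2 × (6000/1000) = 3°C.
Deviation = OAT − ISA = -17 − 3 = -20°C.

ISA-20°C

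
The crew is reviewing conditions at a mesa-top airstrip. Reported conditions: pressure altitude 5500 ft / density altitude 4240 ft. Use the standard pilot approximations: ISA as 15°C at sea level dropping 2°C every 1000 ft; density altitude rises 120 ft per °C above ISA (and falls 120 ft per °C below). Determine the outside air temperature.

Density altitude − pressure altitude = 4240 − 5500 = -1260 ft.
At 120 ft/°C that is an ISA deviation of -1260/120 = -10.5°C.
ISA temperature at 5500 ft = 15 − 2 × (5500/1000) = 4°C.
OAT = ISA + deviation = 4 + (-10.5) = -6.5°C.

-6.5°C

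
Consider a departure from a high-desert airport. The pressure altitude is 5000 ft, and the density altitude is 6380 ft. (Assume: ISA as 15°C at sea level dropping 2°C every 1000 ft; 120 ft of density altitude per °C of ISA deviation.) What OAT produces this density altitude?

16.5°C

Density altitude − pressure altitude = 6380 − 5000 = +1380 ft.
At 120 ft/°C that is an ISA deviation of 1380/120 = +11.5°C.
ISA temperature at 5000 ft = 15 − 2 × (5000/1000) = 5°C.
OAT = ISA + deviation = 5 + (+11.5) = 16.5°C.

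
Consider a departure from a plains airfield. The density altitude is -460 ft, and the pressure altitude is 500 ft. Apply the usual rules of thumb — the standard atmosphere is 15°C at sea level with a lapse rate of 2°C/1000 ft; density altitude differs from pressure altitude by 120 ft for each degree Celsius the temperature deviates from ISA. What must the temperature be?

6°C

Density altitude − pressure altitude = -460 − 500 = -960 ft.
At 120 ft/°C that is an ISA deviation of -960/120 = -8°C.
ISA temperature at 500 ft = 15 − 2 × (500/1000) = 14°C.
OAT = ISA + deviation = 14 + (-8) = 6°C.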